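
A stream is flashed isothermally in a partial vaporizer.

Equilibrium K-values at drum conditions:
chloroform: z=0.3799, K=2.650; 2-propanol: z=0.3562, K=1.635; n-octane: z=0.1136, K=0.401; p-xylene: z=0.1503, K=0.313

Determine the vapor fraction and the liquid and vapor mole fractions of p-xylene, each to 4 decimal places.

Newton iteration, ψ⁰ = 0.5:
  ψ = 0.5000: g = 0.26073, g' = -0.6409 → ψ = 0.9068
  ψ = 0.9068: g = -0.02817, g' = -0.9182 → ψ = 0.8761
  ψ = 0.8761: g = -0.00091, g' = -0.8603 → ψ = 0.8751
Converged at ψ = 0.8751.
Compositions from xᵢ = zᵢ/(1+ψ(Kᵢ−1)), yᵢ = Kᵢxᵢ:
  chloroform: x = 0.1555, y = 0.4119
  2-propanol: x = 0.2290, y = 0.3744
  n-octane: x = 0.2387, y = 0.0957
  p-xylene: x = 0.3768, y = 0.1180

ψ = 0.8751, x_p-xylene = 0.3768, y_p-xylene = 0.1180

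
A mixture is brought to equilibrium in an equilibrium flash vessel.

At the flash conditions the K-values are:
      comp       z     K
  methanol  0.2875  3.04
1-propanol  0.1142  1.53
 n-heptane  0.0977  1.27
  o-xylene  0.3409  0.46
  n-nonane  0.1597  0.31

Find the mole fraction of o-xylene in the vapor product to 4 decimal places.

y_o-xylene = 0.2020

Newton iteration, ψ⁰ = 0.6:
  ψ = 0.6000: g = -0.12802, g' = -0.7046 → ψ = 0.4183
  ψ = 0.4183: g = -0.00300, g' = -0.6917 → ψ = 0.4140
Converged at ψ = 0.4140.
Compositions from xᵢ = zᵢ/(1+ψ(Kᵢ−1)), yᵢ = Kᵢxᵢ:
  methanol: x = 0.1559, y = 0.4738
  1-propanol: x = 0.0937, y = 0.1433
  n-heptane: x = 0.0879, y = 0.1116
  o-xylene: x = 0.4390, y = 0.2020
  n-nonane: x = 0.2236, y = 0.0693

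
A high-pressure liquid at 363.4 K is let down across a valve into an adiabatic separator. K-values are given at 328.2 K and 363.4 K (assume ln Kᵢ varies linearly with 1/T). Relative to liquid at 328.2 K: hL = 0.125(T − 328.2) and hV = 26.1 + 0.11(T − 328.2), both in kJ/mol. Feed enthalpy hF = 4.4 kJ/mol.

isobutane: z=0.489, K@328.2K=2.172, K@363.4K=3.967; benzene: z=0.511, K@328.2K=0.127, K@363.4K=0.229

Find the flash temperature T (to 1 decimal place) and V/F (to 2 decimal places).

Adiabatic flash: solve Rachford–Rice at each trial T, then check hF = ψ·hV(T) + (1−ψ)·hL(T).
  T = 328.2 K: K = (2.172, 0.127), RR gives ψ = 0.124, H_out = 3.240 kJ/mol
  T = 363.4 K: K = (3.967, 0.229), RR gives ψ = 0.462, H_out = 16.215 kJ/mol
  T = 345.8 K: K = (2.981, 0.173), RR gives ψ = 0.333, H_out = 10.813 kJ/mol
  T = 337.0 K: K = (2.555, 0.149), RR gives ψ = 0.246, H_out = 7.486 kJ/mol
  T = 332.6 K: K = (2.358, 0.138), RR gives ψ = 0.191, H_out = 5.518 kJ/mol
  T = 330.4 K: K = (2.264, 0.132), RR gives ψ = 0.159, H_out = 4.425 kJ/mol
Linear interpolation between T = 328.2 (H_out = 3.240) and T = 330.4 (H_out = 4.425) on hF = 4.4 gives T ≈ 330.4 K, at which ψ = 0.16.

T = 330.4 K, V/F = 0.16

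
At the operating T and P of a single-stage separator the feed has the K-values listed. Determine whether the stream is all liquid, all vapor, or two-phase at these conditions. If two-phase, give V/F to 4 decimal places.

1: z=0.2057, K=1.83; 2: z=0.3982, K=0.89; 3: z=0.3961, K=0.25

all liquid

ΣzᵢKᵢ = 0.8299; Σzᵢ/Kᵢ = 2.1442.
Since ΣzᵢKᵢ < 1 the mixture is below its bubble point — single liquid phase.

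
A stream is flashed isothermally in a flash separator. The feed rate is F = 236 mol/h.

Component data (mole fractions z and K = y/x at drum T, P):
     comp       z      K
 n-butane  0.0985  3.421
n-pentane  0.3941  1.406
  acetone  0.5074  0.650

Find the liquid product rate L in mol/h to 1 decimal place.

L = 93.3 mol/h

Newton iteration, β⁰ = 0.5:
  β = 0.5000: g = 0.02562, g' = -0.2544 → β = 0.6007
  β = 0.6007: g = 0.00092, g' = -0.2375 → β = 0.6046
Converged at β = 0.6046.
Then V = β·F = 0.6046·236 = 142.7 mol/h and L = F − V = 93.3 mol/h.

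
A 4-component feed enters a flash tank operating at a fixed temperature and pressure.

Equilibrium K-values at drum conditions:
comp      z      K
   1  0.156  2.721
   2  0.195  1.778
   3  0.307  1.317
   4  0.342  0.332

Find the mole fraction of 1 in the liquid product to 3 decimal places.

x_1 = 0.085

Iterate (Newton) starting at β = 0.67:
  β = 0.670: g = -0.1088, g' = -0.672 → β = 0.508
  β = 0.508: g = -0.0100, g' = -0.565 → β = 0.490
Converged at β = 0.490.
Compositions from xᵢ = zᵢ/(1+β(Kᵢ−1)), yᵢ = Kᵢxᵢ:
  1: x = 0.085, y = 0.230
  2: x = 0.141, y = 0.251
  3: x = 0.266, y = 0.350
  4: x = 0.509, y = 0.169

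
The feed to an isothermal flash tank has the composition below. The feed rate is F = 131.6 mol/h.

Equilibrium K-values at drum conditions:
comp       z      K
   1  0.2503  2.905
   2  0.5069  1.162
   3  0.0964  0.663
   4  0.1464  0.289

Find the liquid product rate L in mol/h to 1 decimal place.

Newton–Raphson from ψ = 0.58:
  ψ = 0.5800: g = 0.08408, g' = -0.4474 → ψ = 0.7679
  ψ = 0.7679: g = -0.00647, g' = -0.5393 → ψ = 0.7559
  ψ = 0.7559: g = -0.00006, g' = -0.5288 → ψ = 0.7558
Converged at ψ = 0.7558.
Then V = ψ·F = 0.7558·131.6 = 99.5 mol/h and L = F − V = 32.1 mol/h.

L = 32.1 mol/h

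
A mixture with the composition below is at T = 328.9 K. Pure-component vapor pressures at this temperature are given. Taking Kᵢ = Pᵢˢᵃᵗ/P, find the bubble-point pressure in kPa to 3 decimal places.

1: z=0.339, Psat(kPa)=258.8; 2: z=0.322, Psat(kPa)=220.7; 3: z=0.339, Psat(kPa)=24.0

Pbub = 166.935 kPa

At the bubble point ψ → 0, so ΣzᵢKᵢ = 1 with Kᵢ = Pᵢˢᵃᵗ/P ⇒ P = ΣzᵢPᵢˢᵃᵗ.
P = 0.339·258.8 + 0.322·220.7 + 0.339·24.0 = 166.935 kPa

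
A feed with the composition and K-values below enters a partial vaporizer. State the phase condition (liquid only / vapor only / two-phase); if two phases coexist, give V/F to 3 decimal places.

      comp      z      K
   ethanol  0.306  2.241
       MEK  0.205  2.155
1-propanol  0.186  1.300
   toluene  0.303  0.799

ΣzᵢKᵢ = 1.611; Σzᵢ/Kᵢ = 0.754.
Since Σzᵢ/Kᵢ < 1 the mixture is above its dew point — single vapor phase.

vapor only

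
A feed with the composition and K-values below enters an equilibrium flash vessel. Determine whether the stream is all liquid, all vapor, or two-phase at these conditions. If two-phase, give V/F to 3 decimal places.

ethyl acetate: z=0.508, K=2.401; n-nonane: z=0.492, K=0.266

ΣzᵢKᵢ = 1.351; Σzᵢ/Kᵢ = 2.061.
Both exceed 1, so a two-phase solution exists.
Rachford–Rice: g(ψ) = Σ zᵢ(Kᵢ−1)/(1+ψ(Kᵢ−1)) = 0.
Newton–Raphson from ψ = 0.66:
  ψ = 0.660: g = -0.3307, g' = -1.266 → ψ = 0.399
  ψ = 0.399: g = -0.0541, g' = -0.940 → ψ = 0.341
Converged at ψ = 0.341.

two-phase, V/F = 0.341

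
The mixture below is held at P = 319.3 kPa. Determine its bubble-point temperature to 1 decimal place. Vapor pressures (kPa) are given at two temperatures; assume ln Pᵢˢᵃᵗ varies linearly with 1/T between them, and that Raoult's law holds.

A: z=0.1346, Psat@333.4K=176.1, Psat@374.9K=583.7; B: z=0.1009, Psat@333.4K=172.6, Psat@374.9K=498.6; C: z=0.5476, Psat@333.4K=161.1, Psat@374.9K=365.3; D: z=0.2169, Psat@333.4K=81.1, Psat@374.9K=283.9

T = 365.7 K

Bubble-point temperature: ΣzᵢPᵢˢᵃᵗ(T) = P. Interpolate ln Pᵢˢᵃᵗ = aᵢ + bᵢ/T.
  T = 333.4 K: ΣzᵢPᵢˢᵃᵗ = 146.93 kPa
  T = 374.9 K: ΣzᵢPᵢˢᵃᵗ = 390.49 kPa
  T = 354.1 K: ΣzᵢPᵢˢᵃᵗ = 245.15 kPa
  T = 364.5 K: ΣzᵢPᵢˢᵃᵗ = 311.16 kPa
  T = 369.7 K: ΣzᵢPᵢˢᵃᵗ = 349.05 kPa
  T = 367.1 K: ΣzᵢPᵢˢᵃᵗ = 329.68 kPa
  T = 365.8 K: ΣzᵢPᵢˢᵃᵗ = 320.31 kPa
Interpolating between 364.5 K and 365.8 K gives T ≈ 365.7 K.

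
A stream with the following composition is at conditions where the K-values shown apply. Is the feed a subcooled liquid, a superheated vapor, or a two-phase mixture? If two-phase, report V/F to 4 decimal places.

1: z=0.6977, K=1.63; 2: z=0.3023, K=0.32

ΣzᵢKᵢ = 1.2340; Σzᵢ/Kᵢ = 1.3727.
Both exceed 1, so a two-phase solution exists.
Material balance + equilibrium reduce to Σ zᵢ(Kᵢ−1)/(1+ψ(Kᵢ−1)) = 0.
Newton iteration, ψ⁰ = 0.5:
  ψ = 0.5000: g = 0.02280, g' = -0.4810 → ψ = 0.5474
  ψ = 0.5474: g = -0.00061, g' = -0.5078 → ψ = 0.5462
Converged at ψ = 0.5462.

two-phase, V/F = 0.5462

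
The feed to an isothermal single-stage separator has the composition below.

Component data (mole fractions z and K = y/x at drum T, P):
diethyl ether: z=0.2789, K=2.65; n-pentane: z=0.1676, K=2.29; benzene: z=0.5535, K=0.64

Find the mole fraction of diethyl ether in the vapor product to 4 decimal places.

Rachford–Rice: g(V/F) = Σ zᵢ(Kᵢ−1)/(1+V/F(Kᵢ−1)) = 0.
Feasibility: ΣzᵢKᵢ = 1.4771, Σzᵢ/Kᵢ = 1.0433 — both > 1, two phases present.
Newton–Raphson from V/F = 0.5:
  V/F = 0.5000: g = 0.14059, g' = -0.4377 → V/F = 0.8212
  V/F = 0.8212: g = 0.01751, g' = -0.3473 → V/F = 0.8716
  V/F = 0.8716: g = 0.00014, g' = -0.3419 → V/F = 0.8720
Converged at V/F = 0.8720.
Compositions from xᵢ = zᵢ/(1+V/F(Kᵢ−1)), yᵢ = Kᵢxᵢ:
  diethyl ether: x = 0.1144, y = 0.3030
  n-pentane: x = 0.0789, y = 0.1806
  benzene: x = 0.8068, y = 0.5163

y_diethyl ether = 0.3030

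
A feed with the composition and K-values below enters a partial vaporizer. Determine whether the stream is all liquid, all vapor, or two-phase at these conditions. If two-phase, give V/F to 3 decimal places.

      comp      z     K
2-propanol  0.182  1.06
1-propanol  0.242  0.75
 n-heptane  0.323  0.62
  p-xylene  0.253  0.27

ΣzᵢKᵢ = 0.643; Σzᵢ/Kᵢ = 1.952.
Since ΣzᵢKᵢ < 1 the mixture is below its bubble point — single liquid phase.

all liquid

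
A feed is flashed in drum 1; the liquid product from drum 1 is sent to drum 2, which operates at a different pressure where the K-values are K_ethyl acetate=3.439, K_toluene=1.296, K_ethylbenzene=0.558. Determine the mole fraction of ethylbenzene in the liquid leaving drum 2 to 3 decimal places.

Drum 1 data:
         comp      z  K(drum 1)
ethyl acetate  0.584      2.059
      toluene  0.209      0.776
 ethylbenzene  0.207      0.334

x_ethylbenzene (drum 2) = 0.697

Drum 1:
Rachford–Rice: g(ψ₁) = Σ zᵢ(Kᵢ−1)/(1+ψ₁(Kᵢ−1)) = 0.
Feasibility: ΣzᵢKᵢ = 1.434, Σzᵢ/Kᵢ = 1.173 — both > 1, two phases present.
Newton–Raphson from ψ₁ = 0.5:
  ψ₁ = 0.500: g = 0.1449, g' = -0.500 → ψ₁ = 0.790
  ψ₁ = 0.790: g = -0.0111, g' = -0.619 → ψ₁ = 0.772
Converged at ψ₁ = 0.772.
Drum-1 compositions:
  ethyl acetate: x = 0.321, y = 0.662
  toluene: x = 0.253, y = 0.196
  ethylbenzene: x = 0.426, y = 0.142
Drum-2 feed = drum-1 liquid: z₂ = (0.3213, 0.2527, 0.4260).
Drum 2:
Material balance + equilibrium reduce to Σ zᵢ(Kᵢ−1)/(1+ψ₂(Kᵢ−1)) = 0.
g(0) = ΣzᵢKᵢ − 1 = 0.670 and g(1) = 1 − Σzᵢ/Kᵢ = -0.052, so a root lies in (0, 1).
Newton iteration, ψ₂⁰ = 0.67:
  ψ₂ = 0.670: g = 0.0925, g' = -0.459 → ψ₂ = 0.871
  ψ₂ = 0.871: g = 0.0040, g' = -0.430 → ψ₂ = 0.881
Converged at ψ₂ = 0.881.
  ethyl acetate: x = 0.102, y = 0.351
  toluene: x = 0.200, y = 0.260
  ethylbenzene: x = 0.697, y = 0.389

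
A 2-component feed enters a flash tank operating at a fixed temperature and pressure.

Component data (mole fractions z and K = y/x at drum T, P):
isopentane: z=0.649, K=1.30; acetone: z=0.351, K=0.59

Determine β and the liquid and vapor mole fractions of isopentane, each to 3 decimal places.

Rachford–Rice: g(β) = Σ zᵢ(Kᵢ−1)/(1+β(Kᵢ−1)) = 0.
Feasibility: ΣzᵢKᵢ = 1.051, Σzᵢ/Kᵢ = 1.094 — both > 1, two phases present.
Binary case is linear: z₁(K₁−1)(1+β(K₂−1)) + z₂(K₂−1)(1+β(K₁−1)) = 0
⇒ β = [z₁(K₁−1)+z₂(K₂−1)] / [−(K₁−1)(K₂−1)] = 0.0508/0.1230 = 0.413
Compositions from xᵢ = zᵢ/(1+β(Kᵢ−1)), yᵢ = Kᵢxᵢ:
  isopentane: x = 0.577, y = 0.751
  acetone: x = 0.423, y = 0.249

β = 0.413, x_isopentane = 0.577, y_isopentane = 0.751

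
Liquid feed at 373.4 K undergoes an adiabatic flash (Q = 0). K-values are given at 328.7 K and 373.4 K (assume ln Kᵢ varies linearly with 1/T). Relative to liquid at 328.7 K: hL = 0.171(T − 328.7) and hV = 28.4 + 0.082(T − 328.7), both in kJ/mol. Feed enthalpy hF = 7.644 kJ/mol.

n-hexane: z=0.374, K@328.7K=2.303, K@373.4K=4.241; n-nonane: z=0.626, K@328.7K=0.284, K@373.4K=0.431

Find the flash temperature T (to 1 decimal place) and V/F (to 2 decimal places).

T = 341.3 K, V/F = 0.20

Adiabatic flash: solve Rachford–Rice at each trial T, then check hF = ψ·hV(T) + (1−ψ)·hL(T).
  T = 328.7 K: K = (2.303, 0.284), RR gives ψ = 0.042, H_out = 1.190 kJ/mol
  T = 373.4 K: K = (4.241, 0.431), RR gives ψ = 0.464, H_out = 18.979 kJ/mol
  T = 351.0 K: K = (3.184, 0.354), RR gives ψ = 0.293, H_out = 11.545 kJ/mol
  T = 339.9 K: K = (2.724, 0.319), RR gives ψ = 0.186, H_out = 7.007 kJ/mol
  T = 345.4 K: K = (2.947, 0.336), RR gives ψ = 0.242, H_out = 9.365 kJ/mol
  T = 342.6 K: K = (2.832, 0.327), RR gives ψ = 0.214, H_out = 8.195 kJ/mol
  T = 341.2 K: K = (2.776, 0.323), RR gives ψ = 0.200, H_out = 7.587 kJ/mol
Linear interpolation between T = 341.2 (H_out = 7.587) and T = 342.6 (H_out = 8.195) on hF = 7.644 gives T ≈ 341.3 K, at which ψ = 0.20.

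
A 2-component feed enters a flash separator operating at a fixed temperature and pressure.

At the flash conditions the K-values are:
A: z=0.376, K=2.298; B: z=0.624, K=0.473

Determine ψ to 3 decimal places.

Rachford–Rice: g(ψ) = Σ zᵢ(Kᵢ−1)/(1+ψ(Kᵢ−1)) = 0.
Feasibility: ΣzᵢKᵢ = 1.159, Σzᵢ/Kᵢ = 1.483 — both > 1, two phases present.
Binary case is linear: z₁(K₁−1)(1+ψ(K₂−1)) + z₂(K₂−1)(1+ψ(K₁−1)) = 0
⇒ ψ = [z₁(K₁−1)+z₂(K₂−1)] / [−(K₁−1)(K₂−1)] = 0.1592/0.6840 = 0.233

ψ = 0.233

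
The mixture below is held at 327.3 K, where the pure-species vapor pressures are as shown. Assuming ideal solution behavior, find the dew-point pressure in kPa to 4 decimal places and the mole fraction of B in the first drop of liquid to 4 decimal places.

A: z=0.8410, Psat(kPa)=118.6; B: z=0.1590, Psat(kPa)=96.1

At the dew point ψ → 1, so Σzᵢ/Kᵢ = 1 with Kᵢ = Pᵢˢᵃᵗ/P ⇒ 1/P = Σzᵢ/Pᵢˢᵃᵗ.
1/P = 0.8410/118.6 + 0.1590/96.1 = 0.0087456 ⇒ P = 114.3434 kPa
xᵢ = zᵢP/Pᵢˢᵃᵗ ⇒ x_B = 0.1590·114.3434/96.1 = 0.1892

Pdew = 114.3434 kPa, x_B = 0.1892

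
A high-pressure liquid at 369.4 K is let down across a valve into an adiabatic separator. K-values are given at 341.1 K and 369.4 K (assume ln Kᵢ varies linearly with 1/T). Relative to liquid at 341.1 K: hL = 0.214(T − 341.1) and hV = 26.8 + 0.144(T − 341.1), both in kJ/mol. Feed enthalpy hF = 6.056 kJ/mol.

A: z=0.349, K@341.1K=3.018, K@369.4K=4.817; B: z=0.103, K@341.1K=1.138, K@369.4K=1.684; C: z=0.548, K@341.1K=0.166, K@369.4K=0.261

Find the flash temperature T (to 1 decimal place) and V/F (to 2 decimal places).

Adiabatic flash: solve Rachford–Rice at each trial T, then check hF = ψ·hV(T) + (1−ψ)·hL(T).
  T = 341.1 K: K = (3.018, 1.138, 0.166), RR gives ψ = 0.174, H_out = 4.674 kJ/mol
  T = 369.4 K: K = (4.817, 1.684, 0.261), RR gives ψ = 0.405, H_out = 16.116 kJ/mol
  T = 355.2 K: K = (3.845, 1.394, 0.210), RR gives ψ = 0.303, H_out = 10.843 kJ/mol
  T = 348.1 K: K = (3.412, 1.261, 0.187), RR gives ψ = 0.244, H_out = 7.906 kJ/mol
  T = 344.6 K: K = (3.211, 1.199, 0.176), RR gives ψ = 0.211, H_out = 6.341 kJ/mol
  T = 342.9 K: K = (3.116, 1.169, 0.171), RR gives ψ = 0.193, H_out = 5.545 kJ/mol
Linear interpolation between T = 342.9 (H_out = 5.545) and T = 344.6 (H_out = 6.341) on hF = 6.056 gives T ≈ 344.0 K, at which ψ = 0.20.

T = 344.0 K, V/F = 0.20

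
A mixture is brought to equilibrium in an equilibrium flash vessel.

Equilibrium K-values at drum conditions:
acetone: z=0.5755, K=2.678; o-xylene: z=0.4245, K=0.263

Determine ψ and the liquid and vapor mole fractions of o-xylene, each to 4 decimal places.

Material balance + equilibrium reduce to Σ zᵢ(Kᵢ−1)/(1+ψ(Kᵢ−1)) = 0.
g(0) = ΣzᵢKᵢ − 1 = 0.6528 and g(1) = 1 − Σzᵢ/Kᵢ = -0.8290, so a root lies in (0, 1).
Iterate (Newton) starting at ψ = 0.5:
  ψ = 0.5000: g = 0.02970, g' = -1.0573 → ψ = 0.5281
  ψ = 0.5281: g = -0.00021, g' = -1.0735 → ψ = 0.5279
Converged at ψ = 0.5279.
Compositions from xᵢ = zᵢ/(1+ψ(Kᵢ−1)), yᵢ = Kᵢxᵢ:
  acetone: x = 0.3052, y = 0.8173
  o-xylene: x = 0.6948, y = 0.1827

ψ = 0.5279, x_o-xylene = 0.6948, y_o-xylene = 0.1827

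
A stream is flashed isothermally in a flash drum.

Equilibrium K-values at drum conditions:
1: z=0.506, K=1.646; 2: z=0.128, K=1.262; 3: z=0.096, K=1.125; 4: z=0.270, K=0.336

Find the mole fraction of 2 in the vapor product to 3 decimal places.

y_2 = 0.141

Rachford–Rice: g(ψ) = Σ zᵢ(Kᵢ−1)/(1+ψ(Kᵢ−1)) = 0.
Check two-phase: ΣzᵢKᵢ = 1.193 > 1 and Σzᵢ/Kᵢ = 1.298 > 1, so g(0) = 0.193 > 0 and g(1) = -0.298 < 0.
Iterate (Newton) starting at ψ = 0.52:
  ψ = 0.520: g = 0.0116, g' = -0.404 → ψ = 0.549
  ψ = 0.549: g = -0.0002, g' = -0.418 → ψ = 0.548
Converged at ψ = 0.548.
Compositions from xᵢ = zᵢ/(1+ψ(Kᵢ−1)), yᵢ = Kᵢxᵢ:
  1: x = 0.374, y = 0.615
  2: x = 0.112, y = 0.141
  3: x = 0.090, y = 0.101
  4: x = 0.425, y = 0.143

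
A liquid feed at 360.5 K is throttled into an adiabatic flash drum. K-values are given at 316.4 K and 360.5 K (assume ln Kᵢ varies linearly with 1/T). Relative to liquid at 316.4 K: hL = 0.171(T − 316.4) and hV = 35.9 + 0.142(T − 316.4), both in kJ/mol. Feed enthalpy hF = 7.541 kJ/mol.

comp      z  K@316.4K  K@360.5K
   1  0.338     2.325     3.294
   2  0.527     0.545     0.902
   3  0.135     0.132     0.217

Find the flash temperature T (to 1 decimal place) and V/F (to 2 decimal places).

T = 321.1 K, V/F = 0.19

Adiabatic flash: solve Rachford–Rice at each trial T, then check hF = ψ·hV(T) + (1−ψ)·hL(T).
  T = 316.4 K: K = (2.325, 0.545, 0.132), RR gives ψ = 0.123, H_out = 4.411 kJ/mol
  T = 360.5 K: K = (3.294, 0.902, 0.217), RR gives ψ = 0.712, H_out = 32.194 kJ/mol
  T = 338.4 K: K = (2.798, 0.712, 0.172), RR gives ψ = 0.424, H_out = 18.707 kJ/mol
  T = 327.4 K: K = (2.558, 0.626, 0.151), RR gives ψ = 0.274, H_out = 11.639 kJ/mol
  T = 321.9 K: K = (2.441, 0.585, 0.141), RR gives ψ = 0.199, H_out = 8.061 kJ/mol
  T = 319.1 K: K = (2.382, 0.564, 0.137), RR gives ψ = 0.161, H_out = 6.215 kJ/mol
  T = 320.5 K: K = (2.411, 0.574, 0.139), RR gives ψ = 0.180, H_out = 7.141 kJ/mol
Linear interpolation between T = 320.5 (H_out = 7.141) and T = 321.9 (H_out = 8.061) on hF = 7.541 gives T ≈ 321.1 K, at which ψ = 0.19.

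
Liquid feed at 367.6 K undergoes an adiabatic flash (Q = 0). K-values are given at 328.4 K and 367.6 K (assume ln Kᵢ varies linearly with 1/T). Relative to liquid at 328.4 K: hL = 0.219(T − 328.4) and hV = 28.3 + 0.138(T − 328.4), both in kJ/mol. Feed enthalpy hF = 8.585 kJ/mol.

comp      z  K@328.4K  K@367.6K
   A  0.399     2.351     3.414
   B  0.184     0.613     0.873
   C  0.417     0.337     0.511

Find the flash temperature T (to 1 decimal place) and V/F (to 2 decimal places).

Adiabatic flash: solve Rachford–Rice at each trial T, then check hF = ψ·hV(T) + (1−ψ)·hL(T).
  T = 328.4 K: K = (2.351, 0.613, 0.337), RR gives ψ = 0.240, H_out = 6.783 kJ/mol
  T = 367.6 K: K = (3.414, 0.873, 0.511), RR gives ψ = 0.741, H_out = 27.193 kJ/mol
  T = 348.0 K: K = (2.863, 0.739, 0.420), RR gives ψ = 0.483, H_out = 17.202 kJ/mol
  T = 338.2 K: K = (2.602, 0.675, 0.377), RR gives ψ = 0.364, H_out = 12.164 kJ/mol
  T = 333.3 K: K = (2.475, 0.644, 0.357), RR gives ψ = 0.303, H_out = 9.535 kJ/mol
  T = 330.9 K: K = (2.414, 0.629, 0.347), RR gives ψ = 0.273, H_out = 8.205 kJ/mol
Linear interpolation between T = 330.9 (H_out = 8.205) and T = 333.3 (H_out = 9.535) on hF = 8.585 gives T ≈ 331.6 K, at which ψ = 0.28.

T = 331.6 K, V/F = 0.28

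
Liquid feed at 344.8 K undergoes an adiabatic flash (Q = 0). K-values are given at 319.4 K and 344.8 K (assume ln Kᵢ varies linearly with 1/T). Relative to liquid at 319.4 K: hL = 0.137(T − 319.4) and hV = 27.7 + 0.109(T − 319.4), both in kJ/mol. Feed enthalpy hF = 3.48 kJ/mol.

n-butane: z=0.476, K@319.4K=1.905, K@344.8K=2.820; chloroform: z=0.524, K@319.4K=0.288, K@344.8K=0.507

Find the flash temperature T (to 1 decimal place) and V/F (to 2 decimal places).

T = 320.6 K, V/F = 0.12

Adiabatic flash: solve Rachford–Rice at each trial T, then check hF = ψ·hV(T) + (1−ψ)·hL(T).
  T = 319.4 K: K = (1.905, 0.288), RR gives ψ = 0.090, H_out = 2.480 kJ/mol
  T = 344.8 K: K = (2.820, 0.507), RR gives ψ = 0.678, H_out = 21.768 kJ/mol
  T = 332.1 K: K = (2.335, 0.386), RR gives ψ = 0.383, H_out = 12.217 kJ/mol
  T = 325.8 K: K = (2.115, 0.335), RR gives ψ = 0.246, H_out = 7.639 kJ/mol
  T = 322.6 K: K = (2.008, 0.311), RR gives ψ = 0.171, H_out = 5.159 kJ/mol
  T = 321.0 K: K = (1.956, 0.299), RR gives ψ = 0.131, H_out = 3.850 kJ/mol
Linear interpolation between T = 319.4 (H_out = 2.480) and T = 321.0 (H_out = 3.850) on hF = 3.48 gives T ≈ 320.6 K, at which ψ = 0.12.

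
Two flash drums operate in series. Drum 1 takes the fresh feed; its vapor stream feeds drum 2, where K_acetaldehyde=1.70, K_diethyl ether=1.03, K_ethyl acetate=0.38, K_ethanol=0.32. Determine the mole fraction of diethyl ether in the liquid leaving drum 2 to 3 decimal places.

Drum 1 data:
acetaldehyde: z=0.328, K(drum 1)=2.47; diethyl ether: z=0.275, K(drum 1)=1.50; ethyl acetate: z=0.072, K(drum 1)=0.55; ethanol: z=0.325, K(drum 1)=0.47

Drum 1:
Let ψ₁ = V/F and solve Σ zᵢ(Kᵢ−1)/(1+ψ₁(Kᵢ−1)) = 0.
Feasibility: ΣzᵢKᵢ = 1.415, Σzᵢ/Kᵢ = 1.139 — both > 1, two phases present.
Iterate (Newton) starting at ψ₁ = 0.64:
  ψ₁ = 0.640: g = 0.0464, g' = -0.465 → ψ₁ = 0.740
  ψ₁ = 0.740: g = -0.0005, g' = -0.479 → ψ₁ = 0.739
Converged at ψ₁ = 0.739.
Drum-1 compositions:
  acetaldehyde: x = 0.157, y = 0.388
  diethyl ether: x = 0.201, y = 0.301
  ethyl acetate: x = 0.108, y = 0.059
  ethanol: x = 0.534, y = 0.251
Drum-2 feed = drum-1 vapor: z₂ = (0.3884, 0.3012, 0.0593, 0.2510).
Drum 2:
Rachford–Rice: g(ψ₂) = Σ zᵢ(Kᵢ−1)/(1+ψ₂(Kᵢ−1)) = 0.
g(0) = ΣzᵢKᵢ − 1 = 0.073 and g(1) = 1 − Σzᵢ/Kᵢ = -0.461, so a root lies in (0, 1).
Iterate (Newton) starting at ψ₂ = 0.37:
  ψ₂ = 0.370: g = -0.0509, g' = -0.366 → ψ₂ = 0.231
  ψ₂ = 0.231: g = -0.0024, g' = -0.336 → ψ₂ = 0.224
Converged at ψ₂ = 0.224.
  acetaldehyde: x = 0.336, y = 0.571
  diethyl ether: x = 0.299, y = 0.308
  ethyl acetate: x = 0.069, y = 0.026
  ethanol: x = 0.296, y = 0.095

x_diethyl ether (drum 2) = 0.299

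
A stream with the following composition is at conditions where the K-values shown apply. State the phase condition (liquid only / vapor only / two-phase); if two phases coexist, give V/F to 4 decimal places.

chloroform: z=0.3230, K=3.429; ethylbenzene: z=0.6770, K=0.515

two-phase, V/F = 0.3873

ΣzᵢKᵢ = 1.4562; Σzᵢ/Kᵢ = 1.4088.
Both exceed 1, so a two-phase solution exists.
Let ψ = V/F and solve Σ zᵢ(Kᵢ−1)/(1+ψ(Kᵢ−1)) = 0.
Binary case is linear: z₁(K₁−1)(1+ψ(K₂−1)) + z₂(K₂−1)(1+ψ(K₁−1)) = 0
⇒ ψ = [z₁(K₁−1)+z₂(K₂−1)] / [−(K₁−1)(K₂−1)] = 0.45622/1.17806 = 0.3873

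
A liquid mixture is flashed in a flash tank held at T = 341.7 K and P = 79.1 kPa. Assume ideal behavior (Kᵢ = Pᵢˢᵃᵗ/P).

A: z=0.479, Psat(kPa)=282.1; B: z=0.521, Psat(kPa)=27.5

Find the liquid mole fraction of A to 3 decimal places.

x_A = 0.203

Raoult's law: Kᵢ = Pᵢˢᵃᵗ/P = Pᵢˢᵃᵗ/79.1.
  K_A = 282.1/79.1 = 3.56637, K_B = 27.5/79.1 = 0.34766
Binary case is linear: z₁(K₁−1)(1+ψ(K₂−1)) + z₂(K₂−1)(1+ψ(K₁−1)) = 0
⇒ ψ = [z₁(K₁−1)+z₂(K₂−1)] / [−(K₁−1)(K₂−1)] = 0.8894/1.6741 = 0.531
Compositions from xᵢ = zᵢ/(1+ψ(Kᵢ−1)), yᵢ = Kᵢxᵢ:
  A: x = 0.203, y = 0.723
  B: x = 0.797, y = 0.277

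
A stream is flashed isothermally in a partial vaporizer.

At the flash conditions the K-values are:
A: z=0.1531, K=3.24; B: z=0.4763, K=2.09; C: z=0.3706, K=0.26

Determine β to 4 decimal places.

Let β = V/F and solve Σ zᵢ(Kᵢ−1)/(1+β(Kᵢ−1)) = 0.
g(0) = ΣzᵢKᵢ − 1 = 0.5879 and g(1) = 1 − Σzᵢ/Kᵢ = -0.7005, so a root lies in (0, 1).
Newton iteration, β⁰ = 0.41:
  β = 0.4100: g = 0.14389, g' = -0.8973 → β = 0.5704
  β = 0.5704: g = -0.00382, g' = -0.9709 → β = 0.5664
Converged at β = 0.5664.

β = 0.5664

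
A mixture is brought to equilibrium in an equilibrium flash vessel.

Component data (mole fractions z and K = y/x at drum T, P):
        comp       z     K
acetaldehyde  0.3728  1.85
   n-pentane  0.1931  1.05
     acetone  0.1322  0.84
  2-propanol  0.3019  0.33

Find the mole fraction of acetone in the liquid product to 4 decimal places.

x_acetone = 0.1381

Let β = V/F and solve Σ zᵢ(Kᵢ−1)/(1+β(Kᵢ−1)) = 0.
g(0) = ΣzᵢKᵢ − 1 = 0.1031 and g(1) = 1 − Σzᵢ/Kᵢ = -0.4576, so a root lies in (0, 1).
Iterate (Newton) starting at β = 0.5:
  β = 0.5000: g = -0.09537, g' = -0.4436 → β = 0.2850
  β = 0.2850: g = -0.00757, g' = -0.3858 → β = 0.2654
  β = 0.2654: g = -0.00002, g' = -0.3840 → β = 0.2653
Converged at β = 0.2653.
Compositions from xᵢ = zᵢ/(1+β(Kᵢ−1)), yᵢ = Kᵢxᵢ:
  acetaldehyde: x = 0.3042, y = 0.5628
  n-pentane: x = 0.1906, y = 0.2001
  acetone: x = 0.1381, y = 0.1160
  2-propanol: x = 0.3672, y = 0.1212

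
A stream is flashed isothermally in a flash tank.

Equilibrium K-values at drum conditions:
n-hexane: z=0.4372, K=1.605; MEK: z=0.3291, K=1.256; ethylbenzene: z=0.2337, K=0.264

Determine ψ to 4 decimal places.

Rachford–Rice: g(ψ) = Σ zᵢ(Kᵢ−1)/(1+ψ(Kᵢ−1)) = 0.
g(0) = ΣzᵢKᵢ − 1 = 0.1768 and g(1) = 1 − Σzᵢ/Kᵢ = -0.4196, so a root lies in (0, 1).
Newton iteration, ψ⁰ = 0.5:
  ψ = 0.5000: g = 0.00561, g' = -0.4282 → ψ = 0.5131
  ψ = 0.5131: g = -0.00006, g' = -0.4369 → ψ = 0.5130
Converged at ψ = 0.5130.

ψ = 0.5130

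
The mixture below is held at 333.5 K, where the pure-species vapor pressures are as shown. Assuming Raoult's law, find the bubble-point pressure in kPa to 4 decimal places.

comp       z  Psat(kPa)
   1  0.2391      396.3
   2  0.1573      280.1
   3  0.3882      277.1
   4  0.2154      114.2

Pbub = 270.9840 kPa

At the bubble point ψ → 0, so ΣzᵢKᵢ = 1 with Kᵢ = Pᵢˢᵃᵗ/P ⇒ P = ΣzᵢPᵢˢᵃᵗ.
P = 0.2391·396.3 + 0.1573·280.1 + 0.3882·277.1 + 0.2154·114.2 = 270.9840 kPa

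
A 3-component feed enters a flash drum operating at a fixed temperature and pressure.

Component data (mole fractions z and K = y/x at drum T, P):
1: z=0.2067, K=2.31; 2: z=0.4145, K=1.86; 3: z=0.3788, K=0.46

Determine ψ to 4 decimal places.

ψ = 0.7683

Newton iteration, ψ⁰ = 0.4:
  ψ = 0.4000: g = 0.18200, g' = -0.5021 → ψ = 0.7624
  ψ = 0.7624: g = 0.00306, g' = -0.5198 → ψ = 0.7683
Converged at ψ = 0.7683.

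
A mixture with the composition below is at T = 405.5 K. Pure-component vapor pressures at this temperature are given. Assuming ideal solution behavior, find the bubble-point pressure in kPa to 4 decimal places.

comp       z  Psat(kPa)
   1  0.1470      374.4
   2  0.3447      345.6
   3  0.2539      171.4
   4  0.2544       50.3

At the bubble point ψ → 0, so ΣzᵢKᵢ = 1 with Kᵢ = Pᵢˢᵃᵗ/P ⇒ P = ΣzᵢPᵢˢᵃᵗ.
P = 0.1470·374.4 + 0.3447·345.6 + 0.2539·171.4 + 0.2544·50.3 = 230.4799 kPa

Pbub = 230.4799 kPa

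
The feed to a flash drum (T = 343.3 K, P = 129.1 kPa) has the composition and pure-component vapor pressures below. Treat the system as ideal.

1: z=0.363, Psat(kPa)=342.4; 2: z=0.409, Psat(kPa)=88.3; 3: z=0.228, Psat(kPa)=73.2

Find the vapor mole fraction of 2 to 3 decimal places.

Raoult's law: Kᵢ = Pᵢˢᵃᵗ/P = Pᵢˢᵃᵗ/129.1.
  K_1 = 342.4/129.1 = 2.65221, K_2 = 88.3/129.1 = 0.68397, K_3 = 73.2/129.1 = 0.56700
Newton–Raphson from β = 0.5:
  β = 0.500: g = 0.0489, g' = -0.424 → β = 0.615
  β = 0.615: g = 0.0024, g' = -0.386 → β = 0.621
Converged at β = 0.621.
Compositions from xᵢ = zᵢ/(1+β(Kᵢ−1)), yᵢ = Kᵢxᵢ:
  1: x = 0.179, y = 0.475
  2: x = 0.509, y = 0.348
  3: x = 0.312, y = 0.177

y_2 = 0.348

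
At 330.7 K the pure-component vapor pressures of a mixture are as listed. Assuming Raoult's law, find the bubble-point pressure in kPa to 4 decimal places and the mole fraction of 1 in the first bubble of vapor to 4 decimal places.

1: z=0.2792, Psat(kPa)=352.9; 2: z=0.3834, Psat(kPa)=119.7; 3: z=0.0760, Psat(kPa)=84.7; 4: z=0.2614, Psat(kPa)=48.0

At the bubble point ψ → 0, so ΣzᵢKᵢ = 1 with Kᵢ = Pᵢˢᵃᵗ/P ⇒ P = ΣzᵢPᵢˢᵃᵗ.
P = 0.2792·352.9 + 0.3834·119.7 + 0.0760·84.7 + 0.2614·48.0 = 163.4071 kPa
yᵢ = zᵢPᵢˢᵃᵗ/P ⇒ y_1 = 0.2792·352.9/163.4071 = 0.6030

Pbub = 163.4071 kPa, y_1 = 0.6030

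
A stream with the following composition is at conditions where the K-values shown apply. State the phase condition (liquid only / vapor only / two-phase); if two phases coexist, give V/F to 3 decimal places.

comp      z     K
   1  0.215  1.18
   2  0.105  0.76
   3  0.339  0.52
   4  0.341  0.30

ΣzᵢKᵢ = 0.612; Σzᵢ/Kᵢ = 2.109.
Since ΣzᵢKᵢ < 1 the mixture is below its bubble point — single liquid phase.

liquid only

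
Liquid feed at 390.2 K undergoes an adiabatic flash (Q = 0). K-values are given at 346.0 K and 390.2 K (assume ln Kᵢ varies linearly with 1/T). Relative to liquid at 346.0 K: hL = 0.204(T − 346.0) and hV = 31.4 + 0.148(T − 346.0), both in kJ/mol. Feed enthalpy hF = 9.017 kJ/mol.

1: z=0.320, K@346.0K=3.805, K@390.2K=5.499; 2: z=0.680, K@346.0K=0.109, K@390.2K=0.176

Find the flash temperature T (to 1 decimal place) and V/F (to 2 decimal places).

Adiabatic flash: solve Rachford–Rice at each trial T, then check hF = ψ·hV(T) + (1−ψ)·hL(T).
  T = 346.0 K: K = (3.805, 0.109), RR gives ψ = 0.117, H_out = 3.665 kJ/mol
  T = 390.2 K: K = (5.499, 0.176), RR gives ψ = 0.237, H_out = 15.878 kJ/mol
  T = 368.1 K: K = (4.625, 0.141), RR gives ψ = 0.185, H_out = 10.080 kJ/mol
  T = 357.1 K: K = (4.210, 0.124), RR gives ψ = 0.154, H_out = 6.991 kJ/mol
  T = 362.6 K: K = (4.416, 0.132), RR gives ψ = 0.170, H_out = 8.557 kJ/mol
  T = 365.4 K: K = (4.522, 0.136), RR gives ψ = 0.177, H_out = 9.338 kJ/mol
  T = 364.0 K: K = (4.469, 0.134), RR gives ψ = 0.174, H_out = 8.949 kJ/mol
Linear interpolation between T = 364.0 (H_out = 8.949) and T = 365.4 (H_out = 9.338) on hF = 9.017 gives T ≈ 364.2 K, at which ψ = 0.17.

T = 364.2 K, V/F = 0.17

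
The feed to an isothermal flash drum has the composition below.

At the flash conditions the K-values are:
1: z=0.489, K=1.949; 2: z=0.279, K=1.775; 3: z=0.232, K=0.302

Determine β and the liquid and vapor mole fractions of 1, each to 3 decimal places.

β = 0.837, x_1 = 0.272, y_1 = 0.531

Rachford–Rice: g(β) = Σ zᵢ(Kᵢ−1)/(1+β(Kᵢ−1)) = 0.
g(0) = ΣzᵢKᵢ − 1 = 0.518 and g(1) = 1 − Σzᵢ/Kᵢ = -0.176, so a root lies in (0, 1).
Newton iteration, β⁰ = 0.58:
  β = 0.580: g = 0.1764, g' = -0.582 → β = 0.883
  β = 0.883: g = -0.0413, g' = -0.957 → β = 0.840
  β = 0.840: g = -0.0022, g' = -0.858 → β = 0.837
Converged at β = 0.837.
Compositions from xᵢ = zᵢ/(1+β(Kᵢ−1)), yᵢ = Kᵢxᵢ:
  1: x = 0.272, y = 0.531
  2: x = 0.169, y = 0.300
  3: x = 0.558, y = 0.169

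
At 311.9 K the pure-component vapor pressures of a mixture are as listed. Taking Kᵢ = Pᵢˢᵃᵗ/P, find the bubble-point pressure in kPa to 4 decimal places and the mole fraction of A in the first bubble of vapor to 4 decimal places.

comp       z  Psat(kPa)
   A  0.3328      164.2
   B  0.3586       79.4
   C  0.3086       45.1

At the bubble point ψ → 0, so ΣzᵢKᵢ = 1 with Kᵢ = Pᵢˢᵃᵗ/P ⇒ P = ΣzᵢPᵢˢᵃᵗ.
P = 0.3328·164.2 + 0.3586·79.4 + 0.3086·45.1 = 97.0365 kPa
yᵢ = zᵢPᵢˢᵃᵗ/P ⇒ y_A = 0.3328·164.2/97.0365 = 0.5631

Pbub = 97.0365 kPa, y_A = 0.5631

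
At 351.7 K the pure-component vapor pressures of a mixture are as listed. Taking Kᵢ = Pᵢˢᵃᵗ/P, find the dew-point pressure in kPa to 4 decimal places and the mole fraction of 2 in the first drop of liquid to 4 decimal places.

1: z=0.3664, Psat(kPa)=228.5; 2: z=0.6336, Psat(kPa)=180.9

At the dew point ψ → 1, so Σzᵢ/Kᵢ = 1 with Kᵢ = Pᵢˢᵃᵗ/P ⇒ 1/P = Σzᵢ/Pᵢˢᵃᵗ.
1/P = 0.3664/228.5 + 0.6336/180.9 = 0.0051060 ⇒ P = 195.8485 kPa
xᵢ = zᵢP/Pᵢˢᵃᵗ ⇒ x_2 = 0.6336·195.8485/180.9 = 0.6860

Pdew = 195.8485 kPa, x_2 = 0.6860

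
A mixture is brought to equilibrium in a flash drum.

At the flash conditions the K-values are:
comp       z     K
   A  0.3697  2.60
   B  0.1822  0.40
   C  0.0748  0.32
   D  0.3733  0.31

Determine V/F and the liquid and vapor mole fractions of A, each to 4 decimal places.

Rachford–Rice: g(V/F) = Σ zᵢ(Kᵢ−1)/(1+V/F(Kᵢ−1)) = 0.
g(0) = ΣzᵢKᵢ − 1 = 0.1738 and g(1) = 1 − Σzᵢ/Kᵢ = -1.0356, so a root lies in (0, 1).
Newton–Raphson from V/F = 0.41:
  V/F = 0.4100: g = -0.21751, g' = -0.8726 → V/F = 0.1607
  V/F = 0.1607: g = 0.00271, g' = -0.9476 → V/F = 0.1636
Converged at V/F = 0.1636.
Compositions from xᵢ = zᵢ/(1+V/F(Kᵢ−1)), yᵢ = Kᵢxᵢ:
  A: x = 0.2930, y = 0.7618
  B: x = 0.2020, y = 0.0808
  C: x = 0.0842, y = 0.0269
  D: x = 0.4208, y = 0.1304

V/F = 0.1636, x_A = 0.2930, y_A = 0.7618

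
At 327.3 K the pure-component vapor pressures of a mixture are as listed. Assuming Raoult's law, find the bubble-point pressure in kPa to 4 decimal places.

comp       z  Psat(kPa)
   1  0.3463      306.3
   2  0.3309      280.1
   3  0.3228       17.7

Pbub = 204.4703 kPa

At the bubble point ψ → 0, so ΣzᵢKᵢ = 1 with Kᵢ = Pᵢˢᵃᵗ/P ⇒ P = ΣzᵢPᵢˢᵃᵗ.
P = 0.3463·306.3 + 0.3309·280.1 + 0.3228·17.7 = 204.4703 kPa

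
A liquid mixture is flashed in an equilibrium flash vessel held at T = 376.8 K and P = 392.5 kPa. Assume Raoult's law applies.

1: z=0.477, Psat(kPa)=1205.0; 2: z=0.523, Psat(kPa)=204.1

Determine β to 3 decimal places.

β = 0.741

Raoult's law: Kᵢ = Pᵢˢᵃᵗ/P = Pᵢˢᵃᵗ/392.5.
  K_1 = 1205.0/392.5 = 3.07006, K_2 = 204.1/392.5 = 0.52000
Binary case is linear: z₁(K₁−1)(1+β(K₂−1)) + z₂(K₂−1)(1+β(K₁−1)) = 0
⇒ β = [z₁(K₁−1)+z₂(K₂−1)] / [−(K₁−1)(K₂−1)] = 0.7364/0.9936 = 0.741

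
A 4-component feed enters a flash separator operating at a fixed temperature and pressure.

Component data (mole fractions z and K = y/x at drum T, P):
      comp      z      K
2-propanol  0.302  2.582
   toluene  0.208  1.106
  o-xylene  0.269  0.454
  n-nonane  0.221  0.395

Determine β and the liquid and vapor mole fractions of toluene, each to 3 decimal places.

β = 0.311, x_toluene = 0.201, y_toluene = 0.223

Material balance + equilibrium reduce to Σ zᵢ(Kᵢ−1)/(1+β(Kᵢ−1)) = 0.
g(0) = ΣzᵢKᵢ − 1 = 0.219 and g(1) = 1 − Σzᵢ/Kᵢ = -0.457, so a root lies in (0, 1).
Iterate (Newton) starting at β = 0.5:
  β = 0.500: g = -0.1060, g' = -0.556 → β = 0.309
  β = 0.309: g = 0.0010, g' = -0.581 → β = 0.311
Converged at β = 0.311.
Compositions from xᵢ = zᵢ/(1+β(Kᵢ−1)), yᵢ = Kᵢxᵢ:
  2-propanol: x = 0.202, y = 0.523
  toluene: x = 0.201, y = 0.223
  o-xylene: x = 0.324, y = 0.147
  n-nonane: x = 0.272, y = 0.108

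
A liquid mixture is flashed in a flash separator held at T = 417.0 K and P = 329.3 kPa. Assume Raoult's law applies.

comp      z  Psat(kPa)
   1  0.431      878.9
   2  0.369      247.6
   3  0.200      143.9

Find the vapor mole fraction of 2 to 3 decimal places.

Raoult's law: Kᵢ = Pᵢˢᵃᵗ/P = Pᵢˢᵃᵗ/329.3.
  K_1 = 878.9/329.3 = 2.66899, K_2 = 247.6/329.3 = 0.75190, K_3 = 143.9/329.3 = 0.43699
Material balance + equilibrium reduce to Σ zᵢ(Kᵢ−1)/(1+β(Kᵢ−1)) = 0.
Feasibility: ΣzᵢKᵢ = 1.515, Σzᵢ/Kᵢ = 1.110 — both > 1, two phases present.
Newton iteration, β⁰ = 0.5:
  β = 0.500: g = 0.1309, g' = -0.509 → β = 0.757
  β = 0.757: g = 0.0088, g' = -0.461 → β = 0.776
Converged at β = 0.776.
Compositions from xᵢ = zᵢ/(1+β(Kᵢ−1)), yᵢ = Kᵢxᵢ:
  1: x = 0.188, y = 0.501
  2: x = 0.457, y = 0.344
  3: x = 0.355, y = 0.155

y_2 = 0.344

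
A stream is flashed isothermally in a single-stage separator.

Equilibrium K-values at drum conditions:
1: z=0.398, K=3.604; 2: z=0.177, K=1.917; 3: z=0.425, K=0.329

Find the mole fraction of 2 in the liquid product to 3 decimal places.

x_2 = 0.112

Material balance + equilibrium reduce to Σ zᵢ(Kᵢ−1)/(1+ψ(Kᵢ−1)) = 0.
Check two-phase: ΣzᵢKᵢ = 1.914 > 1 and Σzᵢ/Kᵢ = 1.495 > 1, so g(0) = 0.914 > 0 and g(1) = -0.495 < 0.
Iterate (Newton) starting at ψ = 0.58:
  ψ = 0.580: g = 0.0519, g' = -1.005 → ψ = 0.632
  ψ = 0.632: g = -0.0004, g' = -1.022 → ψ = 0.631
Converged at ψ = 0.631.
Compositions from xᵢ = zᵢ/(1+ψ(Kᵢ−1)), yᵢ = Kᵢxᵢ:
  1: x = 0.151, y = 0.543
  2: x = 0.112, y = 0.215
  3: x = 0.737, y = 0.243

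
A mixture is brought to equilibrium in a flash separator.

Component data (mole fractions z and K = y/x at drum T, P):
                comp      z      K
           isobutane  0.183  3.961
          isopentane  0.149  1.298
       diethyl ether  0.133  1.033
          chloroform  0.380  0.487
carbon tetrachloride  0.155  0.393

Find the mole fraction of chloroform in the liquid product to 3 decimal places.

Let ψ = V/F and solve Σ zᵢ(Kᵢ−1)/(1+ψ(Kᵢ−1)) = 0.
g(0) = ΣzᵢKᵢ − 1 = 0.302 and g(1) = 1 − Σzᵢ/Kᵢ = -0.464, so a root lies in (0, 1).
Iterate (Newton) starting at ψ = 0.36:
  ψ = 0.360: g = -0.0528, g' = -0.631 → ψ = 0.276
  ψ = 0.276: g = 0.0032, g' = -0.715 → ψ = 0.281
Converged at ψ = 0.281.
Compositions from xᵢ = zᵢ/(1+ψ(Kᵢ−1)), yᵢ = Kᵢxᵢ:
  isobutane: x = 0.100, y = 0.396
  isopentane: x = 0.137, y = 0.178
  diethyl ether: x = 0.132, y = 0.136
  chloroform: x = 0.444, y = 0.216
  carbon tetrachloride: x = 0.187, y = 0.073

x_chloroform = 0.444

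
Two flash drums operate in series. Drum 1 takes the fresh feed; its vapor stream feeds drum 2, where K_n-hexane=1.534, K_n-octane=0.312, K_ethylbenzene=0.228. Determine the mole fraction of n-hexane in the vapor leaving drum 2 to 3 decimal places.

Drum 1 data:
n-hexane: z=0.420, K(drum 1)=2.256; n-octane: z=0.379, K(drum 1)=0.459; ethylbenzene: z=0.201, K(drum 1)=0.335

Drum 1:
Newton–Raphson from ψ₁ = 0.65:
  ψ₁ = 0.650: g = -0.2613, g' = -0.740 → ψ₁ = 0.297
  ψ₁ = 0.297: g = -0.0268, g' = -0.647 → ψ₁ = 0.256
Converged at ψ₁ = 0.256.
Drum-1 compositions:
  n-hexane: x = 0.318, y = 0.717
  n-octane: x = 0.440, y = 0.202
  ethylbenzene: x = 0.242, y = 0.081
Drum-2 feed = drum-1 vapor: z₂ = (0.7169, 0.2019, 0.0812).
Drum 2:
Let ψ₂ = V/F and solve Σ zᵢ(Kᵢ−1)/(1+ψ₂(Kᵢ−1)) = 0.
Check two-phase: ΣzᵢKᵢ = 1.181 > 1 and Σzᵢ/Kᵢ = 1.471 > 1, so g(0) = 0.181 > 0 and g(1) = -0.471 < 0.
Newton iteration, ψ₂⁰ = 0.35:
  ψ₂ = 0.350: g = 0.0537, g' = -0.402 → ψ₂ = 0.484
  ψ₂ = 0.484: g = -0.0040, g' = -0.467 → ψ₂ = 0.475
Converged at ψ₂ = 0.475.
  n-hexane: x = 0.572, y = 0.877
  n-octane: x = 0.300, y = 0.094
  ethylbenzene: x = 0.128, y = 0.029

y_n-hexane (drum 2) = 0.877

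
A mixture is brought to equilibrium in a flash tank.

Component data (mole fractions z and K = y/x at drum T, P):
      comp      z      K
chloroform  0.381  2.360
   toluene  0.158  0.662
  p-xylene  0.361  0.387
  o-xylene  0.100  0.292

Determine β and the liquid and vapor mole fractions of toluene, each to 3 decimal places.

Newton–Raphson from β = 0.5:
  β = 0.500: g = -0.1845, g' = -0.678 → β = 0.228
  β = 0.228: g = -0.0039, g' = -0.686 → β = 0.222
Converged at β = 0.222.
Compositions from xᵢ = zᵢ/(1+β(Kᵢ−1)), yᵢ = Kᵢxᵢ:
  chloroform: x = 0.293, y = 0.691
  toluene: x = 0.171, y = 0.113
  p-xylene: x = 0.418, y = 0.162
  o-xylene: x = 0.119, y = 0.035

β = 0.222, x_toluene = 0.171, y_toluene = 0.113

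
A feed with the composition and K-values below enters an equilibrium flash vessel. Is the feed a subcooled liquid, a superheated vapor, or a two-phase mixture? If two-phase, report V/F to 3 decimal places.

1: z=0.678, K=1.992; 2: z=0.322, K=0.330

ΣzᵢKᵢ = 1.457; Σzᵢ/Kᵢ = 1.316.
Both exceed 1, so a two-phase solution exists.
Binary case is linear: z₁(K₁−1)(1+ψ(K₂−1)) + z₂(K₂−1)(1+ψ(K₁−1)) = 0
⇒ ψ = [z₁(K₁−1)+z₂(K₂−1)] / [−(K₁−1)(K₂−1)] = 0.4568/0.6646 = 0.687

two-phase, V/F = 0.687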